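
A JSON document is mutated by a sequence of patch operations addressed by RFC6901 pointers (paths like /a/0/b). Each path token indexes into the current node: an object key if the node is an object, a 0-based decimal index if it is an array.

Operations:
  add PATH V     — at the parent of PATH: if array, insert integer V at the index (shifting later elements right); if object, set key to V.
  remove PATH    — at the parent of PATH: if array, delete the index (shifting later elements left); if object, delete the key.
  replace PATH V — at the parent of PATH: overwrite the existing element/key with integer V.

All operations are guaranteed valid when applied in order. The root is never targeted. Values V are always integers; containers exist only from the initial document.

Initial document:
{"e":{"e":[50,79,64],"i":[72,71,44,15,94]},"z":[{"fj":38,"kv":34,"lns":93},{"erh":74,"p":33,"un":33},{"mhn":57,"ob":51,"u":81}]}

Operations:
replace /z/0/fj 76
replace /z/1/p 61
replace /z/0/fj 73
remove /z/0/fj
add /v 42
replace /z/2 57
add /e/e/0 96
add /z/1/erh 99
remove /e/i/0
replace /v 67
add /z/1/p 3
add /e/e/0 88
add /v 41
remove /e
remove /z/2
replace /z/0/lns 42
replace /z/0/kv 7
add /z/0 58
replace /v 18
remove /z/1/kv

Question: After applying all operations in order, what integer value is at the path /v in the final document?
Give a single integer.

After op 1 (replace /z/0/fj 76): {"e":{"e":[50,79,64],"i":[72,71,44,15,94]},"z":[{"fj":76,"kv":34,"lns":93},{"erh":74,"p":33,"un":33},{"mhn":57,"ob":51,"u":81}]}
After op 2 (replace /z/1/p 61): {"e":{"e":[50,79,64],"i":[72,71,44,15,94]},"z":[{"fj":76,"kv":34,"lns":93},{"erh":74,"p":61,"un":33},{"mhn":57,"ob":51,"u":81}]}
After op 3 (replace /z/0/fj 73): {"e":{"e":[50,79,64],"i":[72,71,44,15,94]},"z":[{"fj":73,"kv":34,"lns":93},{"erh":74,"p":61,"un":33},{"mhn":57,"ob":51,"u":81}]}
After op 4 (remove /z/0/fj): {"e":{"e":[50,79,64],"i":[72,71,44,15,94]},"z":[{"kv":34,"lns":93},{"erh":74,"p":61,"un":33},{"mhn":57,"ob":51,"u":81}]}
After op 5 (add /v 42): {"e":{"e":[50,79,64],"i":[72,71,44,15,94]},"v":42,"z":[{"kv":34,"lns":93},{"erh":74,"p":61,"un":33},{"mhn":57,"ob":51,"u":81}]}
After op 6 (replace /z/2 57): {"e":{"e":[50,79,64],"i":[72,71,44,15,94]},"v":42,"z":[{"kv":34,"lns":93},{"erh":74,"p":61,"un":33},57]}
After op 7 (add /e/e/0 96): {"e":{"e":[96,50,79,64],"i":[72,71,44,15,94]},"v":42,"z":[{"kv":34,"lns":93},{"erh":74,"p":61,"un":33},57]}
After op 8 (add /z/1/erh 99): {"e":{"e":[96,50,79,64],"i":[72,71,44,15,94]},"v":42,"z":[{"kv":34,"lns":93},{"erh":99,"p":61,"un":33},57]}
After op 9 (remove /e/i/0): {"e":{"e":[96,50,79,64],"i":[71,44,15,94]},"v":42,"z":[{"kv":34,"lns":93},{"erh":99,"p":61,"un":33},57]}
After op 10 (replace /v 67): {"e":{"e":[96,50,79,64],"i":[71,44,15,94]},"v":67,"z":[{"kv":34,"lns":93},{"erh":99,"p":61,"un":33},57]}
After op 11 (add /z/1/p 3): {"e":{"e":[96,50,79,64],"i":[71,44,15,94]},"v":67,"z":[{"kv":34,"lns":93},{"erh":99,"p":3,"un":33},57]}
After op 12 (add /e/e/0 88): {"e":{"e":[88,96,50,79,64],"i":[71,44,15,94]},"v":67,"z":[{"kv":34,"lns":93},{"erh":99,"p":3,"un":33},57]}
After op 13 (add /v 41): {"e":{"e":[88,96,50,79,64],"i":[71,44,15,94]},"v":41,"z":[{"kv":34,"lns":93},{"erh":99,"p":3,"un":33},57]}
After op 14 (remove /e): {"v":41,"z":[{"kv":34,"lns":93},{"erh":99,"p":3,"un":33},57]}
After op 15 (remove /z/2): {"v":41,"z":[{"kv":34,"lns":93},{"erh":99,"p":3,"un":33}]}
After op 16 (replace /z/0/lns 42): {"v":41,"z":[{"kv":34,"lns":42},{"erh":99,"p":3,"un":33}]}
After op 17 (replace /z/0/kv 7): {"v":41,"z":[{"kv":7,"lns":42},{"erh":99,"p":3,"un":33}]}
After op 18 (add /z/0 58): {"v":41,"z":[58,{"kv":7,"lns":42},{"erh":99,"p":3,"un":33}]}
After op 19 (replace /v 18): {"v":18,"z":[58,{"kv":7,"lns":42},{"erh":99,"p":3,"un":33}]}
After op 20 (remove /z/1/kv): {"v":18,"z":[58,{"lns":42},{"erh":99,"p":3,"un":33}]}
Value at /v: 18

Answer: 18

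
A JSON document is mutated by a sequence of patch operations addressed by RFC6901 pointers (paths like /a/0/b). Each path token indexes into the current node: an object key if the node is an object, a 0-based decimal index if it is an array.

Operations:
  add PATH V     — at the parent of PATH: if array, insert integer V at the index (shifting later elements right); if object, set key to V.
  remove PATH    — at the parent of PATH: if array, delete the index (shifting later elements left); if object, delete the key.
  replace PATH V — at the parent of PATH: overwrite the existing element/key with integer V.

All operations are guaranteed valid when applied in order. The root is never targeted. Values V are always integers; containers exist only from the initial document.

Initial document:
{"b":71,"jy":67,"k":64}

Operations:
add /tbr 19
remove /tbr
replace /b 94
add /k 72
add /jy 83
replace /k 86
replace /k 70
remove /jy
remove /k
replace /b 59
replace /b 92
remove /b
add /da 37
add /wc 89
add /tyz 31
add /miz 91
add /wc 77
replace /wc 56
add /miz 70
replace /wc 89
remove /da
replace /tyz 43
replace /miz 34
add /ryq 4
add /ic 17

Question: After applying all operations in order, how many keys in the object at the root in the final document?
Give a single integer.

Answer: 5

Derivation:
After op 1 (add /tbr 19): {"b":71,"jy":67,"k":64,"tbr":19}
After op 2 (remove /tbr): {"b":71,"jy":67,"k":64}
After op 3 (replace /b 94): {"b":94,"jy":67,"k":64}
After op 4 (add /k 72): {"b":94,"jy":67,"k":72}
After op 5 (add /jy 83): {"b":94,"jy":83,"k":72}
After op 6 (replace /k 86): {"b":94,"jy":83,"k":86}
After op 7 (replace /k 70): {"b":94,"jy":83,"k":70}
After op 8 (remove /jy): {"b":94,"k":70}
After op 9 (remove /k): {"b":94}
After op 10 (replace /b 59): {"b":59}
After op 11 (replace /b 92): {"b":92}
After op 12 (remove /b): {}
After op 13 (add /da 37): {"da":37}
After op 14 (add /wc 89): {"da":37,"wc":89}
After op 15 (add /tyz 31): {"da":37,"tyz":31,"wc":89}
After op 16 (add /miz 91): {"da":37,"miz":91,"tyz":31,"wc":89}
After op 17 (add /wc 77): {"da":37,"miz":91,"tyz":31,"wc":77}
After op 18 (replace /wc 56): {"da":37,"miz":91,"tyz":31,"wc":56}
After op 19 (add /miz 70): {"da":37,"miz":70,"tyz":31,"wc":56}
After op 20 (replace /wc 89): {"da":37,"miz":70,"tyz":31,"wc":89}
After op 21 (remove /da): {"miz":70,"tyz":31,"wc":89}
After op 22 (replace /tyz 43): {"miz":70,"tyz":43,"wc":89}
After op 23 (replace /miz 34): {"miz":34,"tyz":43,"wc":89}
After op 24 (add /ryq 4): {"miz":34,"ryq":4,"tyz":43,"wc":89}
After op 25 (add /ic 17): {"ic":17,"miz":34,"ryq":4,"tyz":43,"wc":89}
Size at the root: 5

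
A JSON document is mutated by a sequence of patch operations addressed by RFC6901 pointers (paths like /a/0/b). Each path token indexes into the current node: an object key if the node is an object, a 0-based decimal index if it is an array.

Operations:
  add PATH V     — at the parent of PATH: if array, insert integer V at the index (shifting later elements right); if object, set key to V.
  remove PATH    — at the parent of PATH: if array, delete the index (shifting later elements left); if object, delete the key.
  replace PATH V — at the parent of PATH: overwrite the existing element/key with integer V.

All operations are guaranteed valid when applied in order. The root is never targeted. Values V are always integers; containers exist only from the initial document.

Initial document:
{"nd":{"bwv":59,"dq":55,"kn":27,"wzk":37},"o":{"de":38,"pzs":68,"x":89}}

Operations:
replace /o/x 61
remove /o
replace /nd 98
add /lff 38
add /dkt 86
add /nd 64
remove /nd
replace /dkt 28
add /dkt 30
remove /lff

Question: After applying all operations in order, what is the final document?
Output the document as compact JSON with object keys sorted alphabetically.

After op 1 (replace /o/x 61): {"nd":{"bwv":59,"dq":55,"kn":27,"wzk":37},"o":{"de":38,"pzs":68,"x":61}}
After op 2 (remove /o): {"nd":{"bwv":59,"dq":55,"kn":27,"wzk":37}}
After op 3 (replace /nd 98): {"nd":98}
After op 4 (add /lff 38): {"lff":38,"nd":98}
After op 5 (add /dkt 86): {"dkt":86,"lff":38,"nd":98}
After op 6 (add /nd 64): {"dkt":86,"lff":38,"nd":64}
After op 7 (remove /nd): {"dkt":86,"lff":38}
After op 8 (replace /dkt 28): {"dkt":28,"lff":38}
After op 9 (add /dkt 30): {"dkt":30,"lff":38}
After op 10 (remove /lff): {"dkt":30}

Answer: {"dkt":30}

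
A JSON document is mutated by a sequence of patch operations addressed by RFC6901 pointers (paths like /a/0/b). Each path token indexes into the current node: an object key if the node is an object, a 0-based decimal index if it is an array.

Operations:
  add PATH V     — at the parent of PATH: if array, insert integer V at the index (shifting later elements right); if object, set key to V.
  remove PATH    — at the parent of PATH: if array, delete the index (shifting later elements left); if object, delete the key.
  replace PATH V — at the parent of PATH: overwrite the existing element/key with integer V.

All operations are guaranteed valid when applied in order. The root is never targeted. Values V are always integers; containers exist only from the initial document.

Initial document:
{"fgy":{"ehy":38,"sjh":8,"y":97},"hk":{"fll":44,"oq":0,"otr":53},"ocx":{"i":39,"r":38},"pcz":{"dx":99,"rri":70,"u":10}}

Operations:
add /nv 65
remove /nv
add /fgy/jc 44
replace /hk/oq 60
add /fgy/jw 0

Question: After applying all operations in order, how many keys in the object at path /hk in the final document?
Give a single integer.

After op 1 (add /nv 65): {"fgy":{"ehy":38,"sjh":8,"y":97},"hk":{"fll":44,"oq":0,"otr":53},"nv":65,"ocx":{"i":39,"r":38},"pcz":{"dx":99,"rri":70,"u":10}}
After op 2 (remove /nv): {"fgy":{"ehy":38,"sjh":8,"y":97},"hk":{"fll":44,"oq":0,"otr":53},"ocx":{"i":39,"r":38},"pcz":{"dx":99,"rri":70,"u":10}}
After op 3 (add /fgy/jc 44): {"fgy":{"ehy":38,"jc":44,"sjh":8,"y":97},"hk":{"fll":44,"oq":0,"otr":53},"ocx":{"i":39,"r":38},"pcz":{"dx":99,"rri":70,"u":10}}
After op 4 (replace /hk/oq 60): {"fgy":{"ehy":38,"jc":44,"sjh":8,"y":97},"hk":{"fll":44,"oq":60,"otr":53},"ocx":{"i":39,"r":38},"pcz":{"dx":99,"rri":70,"u":10}}
After op 5 (add /fgy/jw 0): {"fgy":{"ehy":38,"jc":44,"jw":0,"sjh":8,"y":97},"hk":{"fll":44,"oq":60,"otr":53},"ocx":{"i":39,"r":38},"pcz":{"dx":99,"rri":70,"u":10}}
Size at path /hk: 3

Answer: 3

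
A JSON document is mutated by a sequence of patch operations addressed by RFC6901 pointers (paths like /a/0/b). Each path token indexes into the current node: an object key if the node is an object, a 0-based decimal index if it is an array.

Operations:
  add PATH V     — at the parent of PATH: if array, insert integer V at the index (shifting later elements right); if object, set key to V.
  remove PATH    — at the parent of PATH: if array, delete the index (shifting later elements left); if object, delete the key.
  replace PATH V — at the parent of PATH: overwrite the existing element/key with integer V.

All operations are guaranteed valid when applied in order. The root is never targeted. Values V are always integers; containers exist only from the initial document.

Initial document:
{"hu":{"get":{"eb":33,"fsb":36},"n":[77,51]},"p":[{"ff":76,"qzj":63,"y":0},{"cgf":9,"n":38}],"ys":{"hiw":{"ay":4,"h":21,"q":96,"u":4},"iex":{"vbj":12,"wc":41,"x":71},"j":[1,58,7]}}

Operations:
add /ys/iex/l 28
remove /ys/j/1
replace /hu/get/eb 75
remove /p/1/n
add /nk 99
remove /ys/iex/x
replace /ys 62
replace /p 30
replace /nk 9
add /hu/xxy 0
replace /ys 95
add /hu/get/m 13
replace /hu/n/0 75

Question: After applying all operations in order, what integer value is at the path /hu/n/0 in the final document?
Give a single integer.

Answer: 75

Derivation:
After op 1 (add /ys/iex/l 28): {"hu":{"get":{"eb":33,"fsb":36},"n":[77,51]},"p":[{"ff":76,"qzj":63,"y":0},{"cgf":9,"n":38}],"ys":{"hiw":{"ay":4,"h":21,"q":96,"u":4},"iex":{"l":28,"vbj":12,"wc":41,"x":71},"j":[1,58,7]}}
After op 2 (remove /ys/j/1): {"hu":{"get":{"eb":33,"fsb":36},"n":[77,51]},"p":[{"ff":76,"qzj":63,"y":0},{"cgf":9,"n":38}],"ys":{"hiw":{"ay":4,"h":21,"q":96,"u":4},"iex":{"l":28,"vbj":12,"wc":41,"x":71},"j":[1,7]}}
After op 3 (replace /hu/get/eb 75): {"hu":{"get":{"eb":75,"fsb":36},"n":[77,51]},"p":[{"ff":76,"qzj":63,"y":0},{"cgf":9,"n":38}],"ys":{"hiw":{"ay":4,"h":21,"q":96,"u":4},"iex":{"l":28,"vbj":12,"wc":41,"x":71},"j":[1,7]}}
After op 4 (remove /p/1/n): {"hu":{"get":{"eb":75,"fsb":36},"n":[77,51]},"p":[{"ff":76,"qzj":63,"y":0},{"cgf":9}],"ys":{"hiw":{"ay":4,"h":21,"q":96,"u":4},"iex":{"l":28,"vbj":12,"wc":41,"x":71},"j":[1,7]}}
After op 5 (add /nk 99): {"hu":{"get":{"eb":75,"fsb":36},"n":[77,51]},"nk":99,"p":[{"ff":76,"qzj":63,"y":0},{"cgf":9}],"ys":{"hiw":{"ay":4,"h":21,"q":96,"u":4},"iex":{"l":28,"vbj":12,"wc":41,"x":71},"j":[1,7]}}
After op 6 (remove /ys/iex/x): {"hu":{"get":{"eb":75,"fsb":36},"n":[77,51]},"nk":99,"p":[{"ff":76,"qzj":63,"y":0},{"cgf":9}],"ys":{"hiw":{"ay":4,"h":21,"q":96,"u":4},"iex":{"l":28,"vbj":12,"wc":41},"j":[1,7]}}
After op 7 (replace /ys 62): {"hu":{"get":{"eb":75,"fsb":36},"n":[77,51]},"nk":99,"p":[{"ff":76,"qzj":63,"y":0},{"cgf":9}],"ys":62}
After op 8 (replace /p 30): {"hu":{"get":{"eb":75,"fsb":36},"n":[77,51]},"nk":99,"p":30,"ys":62}
After op 9 (replace /nk 9): {"hu":{"get":{"eb":75,"fsb":36},"n":[77,51]},"nk":9,"p":30,"ys":62}
After op 10 (add /hu/xxy 0): {"hu":{"get":{"eb":75,"fsb":36},"n":[77,51],"xxy":0},"nk":9,"p":30,"ys":62}
After op 11 (replace /ys 95): {"hu":{"get":{"eb":75,"fsb":36},"n":[77,51],"xxy":0},"nk":9,"p":30,"ys":95}
After op 12 (add /hu/get/m 13): {"hu":{"get":{"eb":75,"fsb":36,"m":13},"n":[77,51],"xxy":0},"nk":9,"p":30,"ys":95}
After op 13 (replace /hu/n/0 75): {"hu":{"get":{"eb":75,"fsb":36,"m":13},"n":[75,51],"xxy":0},"nk":9,"p":30,"ys":95}
Value at /hu/n/0: 75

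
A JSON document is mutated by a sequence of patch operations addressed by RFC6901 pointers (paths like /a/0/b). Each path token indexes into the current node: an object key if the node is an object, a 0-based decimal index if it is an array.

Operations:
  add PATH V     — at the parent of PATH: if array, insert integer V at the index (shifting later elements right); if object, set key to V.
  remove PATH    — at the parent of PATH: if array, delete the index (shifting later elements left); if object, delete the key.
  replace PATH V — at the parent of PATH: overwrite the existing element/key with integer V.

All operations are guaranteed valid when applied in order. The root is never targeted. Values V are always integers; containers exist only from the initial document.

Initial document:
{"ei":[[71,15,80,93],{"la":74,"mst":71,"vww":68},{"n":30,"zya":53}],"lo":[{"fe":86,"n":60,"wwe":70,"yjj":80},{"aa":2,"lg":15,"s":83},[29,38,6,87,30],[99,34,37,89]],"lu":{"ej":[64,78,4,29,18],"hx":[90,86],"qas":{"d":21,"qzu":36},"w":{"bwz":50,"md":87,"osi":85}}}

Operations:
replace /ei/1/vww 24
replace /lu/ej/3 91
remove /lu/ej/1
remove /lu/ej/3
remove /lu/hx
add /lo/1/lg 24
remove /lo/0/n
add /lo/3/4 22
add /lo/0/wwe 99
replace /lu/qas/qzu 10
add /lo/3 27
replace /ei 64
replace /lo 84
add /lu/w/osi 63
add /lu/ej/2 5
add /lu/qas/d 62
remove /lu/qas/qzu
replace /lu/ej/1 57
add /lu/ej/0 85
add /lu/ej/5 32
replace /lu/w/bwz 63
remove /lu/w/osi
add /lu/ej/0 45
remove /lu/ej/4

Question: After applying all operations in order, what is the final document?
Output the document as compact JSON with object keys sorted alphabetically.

After op 1 (replace /ei/1/vww 24): {"ei":[[71,15,80,93],{"la":74,"mst":71,"vww":24},{"n":30,"zya":53}],"lo":[{"fe":86,"n":60,"wwe":70,"yjj":80},{"aa":2,"lg":15,"s":83},[29,38,6,87,30],[99,34,37,89]],"lu":{"ej":[64,78,4,29,18],"hx":[90,86],"qas":{"d":21,"qzu":36},"w":{"bwz":50,"md":87,"osi":85}}}
After op 2 (replace /lu/ej/3 91): {"ei":[[71,15,80,93],{"la":74,"mst":71,"vww":24},{"n":30,"zya":53}],"lo":[{"fe":86,"n":60,"wwe":70,"yjj":80},{"aa":2,"lg":15,"s":83},[29,38,6,87,30],[99,34,37,89]],"lu":{"ej":[64,78,4,91,18],"hx":[90,86],"qas":{"d":21,"qzu":36},"w":{"bwz":50,"md":87,"osi":85}}}
After op 3 (remove /lu/ej/1): {"ei":[[71,15,80,93],{"la":74,"mst":71,"vww":24},{"n":30,"zya":53}],"lo":[{"fe":86,"n":60,"wwe":70,"yjj":80},{"aa":2,"lg":15,"s":83},[29,38,6,87,30],[99,34,37,89]],"lu":{"ej":[64,4,91,18],"hx":[90,86],"qas":{"d":21,"qzu":36},"w":{"bwz":50,"md":87,"osi":85}}}
After op 4 (remove /lu/ej/3): {"ei":[[71,15,80,93],{"la":74,"mst":71,"vww":24},{"n":30,"zya":53}],"lo":[{"fe":86,"n":60,"wwe":70,"yjj":80},{"aa":2,"lg":15,"s":83},[29,38,6,87,30],[99,34,37,89]],"lu":{"ej":[64,4,91],"hx":[90,86],"qas":{"d":21,"qzu":36},"w":{"bwz":50,"md":87,"osi":85}}}
After op 5 (remove /lu/hx): {"ei":[[71,15,80,93],{"la":74,"mst":71,"vww":24},{"n":30,"zya":53}],"lo":[{"fe":86,"n":60,"wwe":70,"yjj":80},{"aa":2,"lg":15,"s":83},[29,38,6,87,30],[99,34,37,89]],"lu":{"ej":[64,4,91],"qas":{"d":21,"qzu":36},"w":{"bwz":50,"md":87,"osi":85}}}
After op 6 (add /lo/1/lg 24): {"ei":[[71,15,80,93],{"la":74,"mst":71,"vww":24},{"n":30,"zya":53}],"lo":[{"fe":86,"n":60,"wwe":70,"yjj":80},{"aa":2,"lg":24,"s":83},[29,38,6,87,30],[99,34,37,89]],"lu":{"ej":[64,4,91],"qas":{"d":21,"qzu":36},"w":{"bwz":50,"md":87,"osi":85}}}
After op 7 (remove /lo/0/n): {"ei":[[71,15,80,93],{"la":74,"mst":71,"vww":24},{"n":30,"zya":53}],"lo":[{"fe":86,"wwe":70,"yjj":80},{"aa":2,"lg":24,"s":83},[29,38,6,87,30],[99,34,37,89]],"lu":{"ej":[64,4,91],"qas":{"d":21,"qzu":36},"w":{"bwz":50,"md":87,"osi":85}}}
After op 8 (add /lo/3/4 22): {"ei":[[71,15,80,93],{"la":74,"mst":71,"vww":24},{"n":30,"zya":53}],"lo":[{"fe":86,"wwe":70,"yjj":80},{"aa":2,"lg":24,"s":83},[29,38,6,87,30],[99,34,37,89,22]],"lu":{"ej":[64,4,91],"qas":{"d":21,"qzu":36},"w":{"bwz":50,"md":87,"osi":85}}}
After op 9 (add /lo/0/wwe 99): {"ei":[[71,15,80,93],{"la":74,"mst":71,"vww":24},{"n":30,"zya":53}],"lo":[{"fe":86,"wwe":99,"yjj":80},{"aa":2,"lg":24,"s":83},[29,38,6,87,30],[99,34,37,89,22]],"lu":{"ej":[64,4,91],"qas":{"d":21,"qzu":36},"w":{"bwz":50,"md":87,"osi":85}}}
After op 10 (replace /lu/qas/qzu 10): {"ei":[[71,15,80,93],{"la":74,"mst":71,"vww":24},{"n":30,"zya":53}],"lo":[{"fe":86,"wwe":99,"yjj":80},{"aa":2,"lg":24,"s":83},[29,38,6,87,30],[99,34,37,89,22]],"lu":{"ej":[64,4,91],"qas":{"d":21,"qzu":10},"w":{"bwz":50,"md":87,"osi":85}}}
After op 11 (add /lo/3 27): {"ei":[[71,15,80,93],{"la":74,"mst":71,"vww":24},{"n":30,"zya":53}],"lo":[{"fe":86,"wwe":99,"yjj":80},{"aa":2,"lg":24,"s":83},[29,38,6,87,30],27,[99,34,37,89,22]],"lu":{"ej":[64,4,91],"qas":{"d":21,"qzu":10},"w":{"bwz":50,"md":87,"osi":85}}}
After op 12 (replace /ei 64): {"ei":64,"lo":[{"fe":86,"wwe":99,"yjj":80},{"aa":2,"lg":24,"s":83},[29,38,6,87,30],27,[99,34,37,89,22]],"lu":{"ej":[64,4,91],"qas":{"d":21,"qzu":10},"w":{"bwz":50,"md":87,"osi":85}}}
After op 13 (replace /lo 84): {"ei":64,"lo":84,"lu":{"ej":[64,4,91],"qas":{"d":21,"qzu":10},"w":{"bwz":50,"md":87,"osi":85}}}
After op 14 (add /lu/w/osi 63): {"ei":64,"lo":84,"lu":{"ej":[64,4,91],"qas":{"d":21,"qzu":10},"w":{"bwz":50,"md":87,"osi":63}}}
After op 15 (add /lu/ej/2 5): {"ei":64,"lo":84,"lu":{"ej":[64,4,5,91],"qas":{"d":21,"qzu":10},"w":{"bwz":50,"md":87,"osi":63}}}
After op 16 (add /lu/qas/d 62): {"ei":64,"lo":84,"lu":{"ej":[64,4,5,91],"qas":{"d":62,"qzu":10},"w":{"bwz":50,"md":87,"osi":63}}}
After op 17 (remove /lu/qas/qzu): {"ei":64,"lo":84,"lu":{"ej":[64,4,5,91],"qas":{"d":62},"w":{"bwz":50,"md":87,"osi":63}}}
After op 18 (replace /lu/ej/1 57): {"ei":64,"lo":84,"lu":{"ej":[64,57,5,91],"qas":{"d":62},"w":{"bwz":50,"md":87,"osi":63}}}
After op 19 (add /lu/ej/0 85): {"ei":64,"lo":84,"lu":{"ej":[85,64,57,5,91],"qas":{"d":62},"w":{"bwz":50,"md":87,"osi":63}}}
After op 20 (add /lu/ej/5 32): {"ei":64,"lo":84,"lu":{"ej":[85,64,57,5,91,32],"qas":{"d":62},"w":{"bwz":50,"md":87,"osi":63}}}
After op 21 (replace /lu/w/bwz 63): {"ei":64,"lo":84,"lu":{"ej":[85,64,57,5,91,32],"qas":{"d":62},"w":{"bwz":63,"md":87,"osi":63}}}
After op 22 (remove /lu/w/osi): {"ei":64,"lo":84,"lu":{"ej":[85,64,57,5,91,32],"qas":{"d":62},"w":{"bwz":63,"md":87}}}
After op 23 (add /lu/ej/0 45): {"ei":64,"lo":84,"lu":{"ej":[45,85,64,57,5,91,32],"qas":{"d":62},"w":{"bwz":63,"md":87}}}
After op 24 (remove /lu/ej/4): {"ei":64,"lo":84,"lu":{"ej":[45,85,64,57,91,32],"qas":{"d":62},"w":{"bwz":63,"md":87}}}

Answer: {"ei":64,"lo":84,"lu":{"ej":[45,85,64,57,91,32],"qas":{"d":62},"w":{"bwz":63,"md":87}}}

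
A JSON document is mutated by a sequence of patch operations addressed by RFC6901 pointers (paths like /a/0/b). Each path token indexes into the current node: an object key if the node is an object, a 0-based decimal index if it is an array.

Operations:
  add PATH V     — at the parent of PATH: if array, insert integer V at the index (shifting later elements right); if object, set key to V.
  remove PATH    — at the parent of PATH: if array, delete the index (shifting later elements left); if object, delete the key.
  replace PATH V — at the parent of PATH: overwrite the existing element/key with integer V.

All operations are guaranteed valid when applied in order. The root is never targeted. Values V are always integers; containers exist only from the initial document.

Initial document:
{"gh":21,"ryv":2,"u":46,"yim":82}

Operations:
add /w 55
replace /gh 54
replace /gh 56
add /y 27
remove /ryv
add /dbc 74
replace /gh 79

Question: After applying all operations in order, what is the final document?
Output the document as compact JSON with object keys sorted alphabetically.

After op 1 (add /w 55): {"gh":21,"ryv":2,"u":46,"w":55,"yim":82}
After op 2 (replace /gh 54): {"gh":54,"ryv":2,"u":46,"w":55,"yim":82}
After op 3 (replace /gh 56): {"gh":56,"ryv":2,"u":46,"w":55,"yim":82}
After op 4 (add /y 27): {"gh":56,"ryv":2,"u":46,"w":55,"y":27,"yim":82}
After op 5 (remove /ryv): {"gh":56,"u":46,"w":55,"y":27,"yim":82}
After op 6 (add /dbc 74): {"dbc":74,"gh":56,"u":46,"w":55,"y":27,"yim":82}
After op 7 (replace /gh 79): {"dbc":74,"gh":79,"u":46,"w":55,"y":27,"yim":82}

Answer: {"dbc":74,"gh":79,"u":46,"w":55,"y":27,"yim":82}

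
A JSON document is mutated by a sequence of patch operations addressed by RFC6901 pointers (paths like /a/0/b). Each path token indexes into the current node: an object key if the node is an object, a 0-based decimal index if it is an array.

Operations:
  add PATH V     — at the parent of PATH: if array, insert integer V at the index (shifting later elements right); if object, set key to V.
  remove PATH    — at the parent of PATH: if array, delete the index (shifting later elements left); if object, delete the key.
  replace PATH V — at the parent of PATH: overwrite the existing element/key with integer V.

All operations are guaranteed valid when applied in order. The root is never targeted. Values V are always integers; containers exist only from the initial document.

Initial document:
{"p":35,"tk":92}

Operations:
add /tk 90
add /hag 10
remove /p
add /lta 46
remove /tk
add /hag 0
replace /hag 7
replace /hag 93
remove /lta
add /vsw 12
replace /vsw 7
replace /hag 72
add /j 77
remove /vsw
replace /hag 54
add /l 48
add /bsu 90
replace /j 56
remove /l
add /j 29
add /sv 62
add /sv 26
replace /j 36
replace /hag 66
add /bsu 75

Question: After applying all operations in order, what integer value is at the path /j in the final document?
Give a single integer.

After op 1 (add /tk 90): {"p":35,"tk":90}
After op 2 (add /hag 10): {"hag":10,"p":35,"tk":90}
After op 3 (remove /p): {"hag":10,"tk":90}
After op 4 (add /lta 46): {"hag":10,"lta":46,"tk":90}
After op 5 (remove /tk): {"hag":10,"lta":46}
After op 6 (add /hag 0): {"hag":0,"lta":46}
After op 7 (replace /hag 7): {"hag":7,"lta":46}
After op 8 (replace /hag 93): {"hag":93,"lta":46}
After op 9 (remove /lta): {"hag":93}
After op 10 (add /vsw 12): {"hag":93,"vsw":12}
After op 11 (replace /vsw 7): {"hag":93,"vsw":7}
After op 12 (replace /hag 72): {"hag":72,"vsw":7}
After op 13 (add /j 77): {"hag":72,"j":77,"vsw":7}
After op 14 (remove /vsw): {"hag":72,"j":77}
After op 15 (replace /hag 54): {"hag":54,"j":77}
After op 16 (add /l 48): {"hag":54,"j":77,"l":48}
After op 17 (add /bsu 90): {"bsu":90,"hag":54,"j":77,"l":48}
After op 18 (replace /j 56): {"bsu":90,"hag":54,"j":56,"l":48}
After op 19 (remove /l): {"bsu":90,"hag":54,"j":56}
After op 20 (add /j 29): {"bsu":90,"hag":54,"j":29}
After op 21 (add /sv 62): {"bsu":90,"hag":54,"j":29,"sv":62}
After op 22 (add /sv 26): {"bsu":90,"hag":54,"j":29,"sv":26}
After op 23 (replace /j 36): {"bsu":90,"hag":54,"j":36,"sv":26}
After op 24 (replace /hag 66): {"bsu":90,"hag":66,"j":36,"sv":26}
After op 25 (add /bsu 75): {"bsu":75,"hag":66,"j":36,"sv":26}
Value at /j: 36

Answer: 36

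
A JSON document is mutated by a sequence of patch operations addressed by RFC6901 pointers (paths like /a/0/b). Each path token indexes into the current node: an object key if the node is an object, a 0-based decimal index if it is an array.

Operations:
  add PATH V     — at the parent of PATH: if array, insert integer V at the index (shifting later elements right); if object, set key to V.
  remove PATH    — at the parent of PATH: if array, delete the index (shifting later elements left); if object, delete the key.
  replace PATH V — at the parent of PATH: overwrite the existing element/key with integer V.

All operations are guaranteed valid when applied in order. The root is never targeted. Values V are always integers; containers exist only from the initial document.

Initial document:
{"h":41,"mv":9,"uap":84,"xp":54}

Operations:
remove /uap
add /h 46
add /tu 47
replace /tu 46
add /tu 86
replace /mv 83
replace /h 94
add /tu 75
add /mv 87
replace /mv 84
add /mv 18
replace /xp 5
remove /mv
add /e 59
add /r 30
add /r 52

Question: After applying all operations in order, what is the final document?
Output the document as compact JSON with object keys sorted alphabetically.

After op 1 (remove /uap): {"h":41,"mv":9,"xp":54}
After op 2 (add /h 46): {"h":46,"mv":9,"xp":54}
After op 3 (add /tu 47): {"h":46,"mv":9,"tu":47,"xp":54}
After op 4 (replace /tu 46): {"h":46,"mv":9,"tu":46,"xp":54}
After op 5 (add /tu 86): {"h":46,"mv":9,"tu":86,"xp":54}
After op 6 (replace /mv 83): {"h":46,"mv":83,"tu":86,"xp":54}
After op 7 (replace /h 94): {"h":94,"mv":83,"tu":86,"xp":54}
After op 8 (add /tu 75): {"h":94,"mv":83,"tu":75,"xp":54}
After op 9 (add /mv 87): {"h":94,"mv":87,"tu":75,"xp":54}
After op 10 (replace /mv 84): {"h":94,"mv":84,"tu":75,"xp":54}
After op 11 (add /mv 18): {"h":94,"mv":18,"tu":75,"xp":54}
After op 12 (replace /xp 5): {"h":94,"mv":18,"tu":75,"xp":5}
After op 13 (remove /mv): {"h":94,"tu":75,"xp":5}
After op 14 (add /e 59): {"e":59,"h":94,"tu":75,"xp":5}
After op 15 (add /r 30): {"e":59,"h":94,"r":30,"tu":75,"xp":5}
After op 16 (add /r 52): {"e":59,"h":94,"r":52,"tu":75,"xp":5}

Answer: {"e":59,"h":94,"r":52,"tu":75,"xp":5}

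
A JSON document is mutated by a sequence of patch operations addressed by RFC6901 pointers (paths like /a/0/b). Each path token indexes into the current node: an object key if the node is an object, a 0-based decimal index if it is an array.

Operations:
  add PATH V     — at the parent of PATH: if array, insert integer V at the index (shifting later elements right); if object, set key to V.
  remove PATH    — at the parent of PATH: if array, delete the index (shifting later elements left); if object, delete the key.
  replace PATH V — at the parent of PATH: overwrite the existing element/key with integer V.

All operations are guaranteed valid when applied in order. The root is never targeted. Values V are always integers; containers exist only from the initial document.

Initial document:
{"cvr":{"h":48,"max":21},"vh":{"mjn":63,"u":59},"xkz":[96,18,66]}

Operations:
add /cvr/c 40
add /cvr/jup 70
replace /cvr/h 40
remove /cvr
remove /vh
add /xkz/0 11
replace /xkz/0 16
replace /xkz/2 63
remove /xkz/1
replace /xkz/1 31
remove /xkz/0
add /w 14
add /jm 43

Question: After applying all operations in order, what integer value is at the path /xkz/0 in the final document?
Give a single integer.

After op 1 (add /cvr/c 40): {"cvr":{"c":40,"h":48,"max":21},"vh":{"mjn":63,"u":59},"xkz":[96,18,66]}
After op 2 (add /cvr/jup 70): {"cvr":{"c":40,"h":48,"jup":70,"max":21},"vh":{"mjn":63,"u":59},"xkz":[96,18,66]}
After op 3 (replace /cvr/h 40): {"cvr":{"c":40,"h":40,"jup":70,"max":21},"vh":{"mjn":63,"u":59},"xkz":[96,18,66]}
After op 4 (remove /cvr): {"vh":{"mjn":63,"u":59},"xkz":[96,18,66]}
After op 5 (remove /vh): {"xkz":[96,18,66]}
After op 6 (add /xkz/0 11): {"xkz":[11,96,18,66]}
After op 7 (replace /xkz/0 16): {"xkz":[16,96,18,66]}
After op 8 (replace /xkz/2 63): {"xkz":[16,96,63,66]}
After op 9 (remove /xkz/1): {"xkz":[16,63,66]}
After op 10 (replace /xkz/1 31): {"xkz":[16,31,66]}
After op 11 (remove /xkz/0): {"xkz":[31,66]}
After op 12 (add /w 14): {"w":14,"xkz":[31,66]}
After op 13 (add /jm 43): {"jm":43,"w":14,"xkz":[31,66]}
Value at /xkz/0: 31

Answer: 31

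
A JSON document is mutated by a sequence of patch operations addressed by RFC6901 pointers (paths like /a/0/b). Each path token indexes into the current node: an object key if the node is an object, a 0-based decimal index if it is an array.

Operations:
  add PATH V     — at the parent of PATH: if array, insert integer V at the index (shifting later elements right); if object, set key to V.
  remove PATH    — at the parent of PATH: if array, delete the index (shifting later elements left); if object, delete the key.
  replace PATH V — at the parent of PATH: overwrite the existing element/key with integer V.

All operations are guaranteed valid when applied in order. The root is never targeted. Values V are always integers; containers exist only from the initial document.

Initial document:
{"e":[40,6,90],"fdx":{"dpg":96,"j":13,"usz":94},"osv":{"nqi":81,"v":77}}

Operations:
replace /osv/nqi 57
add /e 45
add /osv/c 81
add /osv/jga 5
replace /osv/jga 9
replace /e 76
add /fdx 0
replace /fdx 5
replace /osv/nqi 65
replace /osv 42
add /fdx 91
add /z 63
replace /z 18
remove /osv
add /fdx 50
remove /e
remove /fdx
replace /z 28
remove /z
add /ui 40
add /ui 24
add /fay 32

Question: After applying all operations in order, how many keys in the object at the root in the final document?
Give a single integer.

After op 1 (replace /osv/nqi 57): {"e":[40,6,90],"fdx":{"dpg":96,"j":13,"usz":94},"osv":{"nqi":57,"v":77}}
After op 2 (add /e 45): {"e":45,"fdx":{"dpg":96,"j":13,"usz":94},"osv":{"nqi":57,"v":77}}
After op 3 (add /osv/c 81): {"e":45,"fdx":{"dpg":96,"j":13,"usz":94},"osv":{"c":81,"nqi":57,"v":77}}
After op 4 (add /osv/jga 5): {"e":45,"fdx":{"dpg":96,"j":13,"usz":94},"osv":{"c":81,"jga":5,"nqi":57,"v":77}}
After op 5 (replace /osv/jga 9): {"e":45,"fdx":{"dpg":96,"j":13,"usz":94},"osv":{"c":81,"jga":9,"nqi":57,"v":77}}
After op 6 (replace /e 76): {"e":76,"fdx":{"dpg":96,"j":13,"usz":94},"osv":{"c":81,"jga":9,"nqi":57,"v":77}}
After op 7 (add /fdx 0): {"e":76,"fdx":0,"osv":{"c":81,"jga":9,"nqi":57,"v":77}}
After op 8 (replace /fdx 5): {"e":76,"fdx":5,"osv":{"c":81,"jga":9,"nqi":57,"v":77}}
After op 9 (replace /osv/nqi 65): {"e":76,"fdx":5,"osv":{"c":81,"jga":9,"nqi":65,"v":77}}
After op 10 (replace /osv 42): {"e":76,"fdx":5,"osv":42}
After op 11 (add /fdx 91): {"e":76,"fdx":91,"osv":42}
After op 12 (add /z 63): {"e":76,"fdx":91,"osv":42,"z":63}
After op 13 (replace /z 18): {"e":76,"fdx":91,"osv":42,"z":18}
After op 14 (remove /osv): {"e":76,"fdx":91,"z":18}
After op 15 (add /fdx 50): {"e":76,"fdx":50,"z":18}
After op 16 (remove /e): {"fdx":50,"z":18}
After op 17 (remove /fdx): {"z":18}
After op 18 (replace /z 28): {"z":28}
After op 19 (remove /z): {}
After op 20 (add /ui 40): {"ui":40}
After op 21 (add /ui 24): {"ui":24}
After op 22 (add /fay 32): {"fay":32,"ui":24}
Size at the root: 2

Answer: 2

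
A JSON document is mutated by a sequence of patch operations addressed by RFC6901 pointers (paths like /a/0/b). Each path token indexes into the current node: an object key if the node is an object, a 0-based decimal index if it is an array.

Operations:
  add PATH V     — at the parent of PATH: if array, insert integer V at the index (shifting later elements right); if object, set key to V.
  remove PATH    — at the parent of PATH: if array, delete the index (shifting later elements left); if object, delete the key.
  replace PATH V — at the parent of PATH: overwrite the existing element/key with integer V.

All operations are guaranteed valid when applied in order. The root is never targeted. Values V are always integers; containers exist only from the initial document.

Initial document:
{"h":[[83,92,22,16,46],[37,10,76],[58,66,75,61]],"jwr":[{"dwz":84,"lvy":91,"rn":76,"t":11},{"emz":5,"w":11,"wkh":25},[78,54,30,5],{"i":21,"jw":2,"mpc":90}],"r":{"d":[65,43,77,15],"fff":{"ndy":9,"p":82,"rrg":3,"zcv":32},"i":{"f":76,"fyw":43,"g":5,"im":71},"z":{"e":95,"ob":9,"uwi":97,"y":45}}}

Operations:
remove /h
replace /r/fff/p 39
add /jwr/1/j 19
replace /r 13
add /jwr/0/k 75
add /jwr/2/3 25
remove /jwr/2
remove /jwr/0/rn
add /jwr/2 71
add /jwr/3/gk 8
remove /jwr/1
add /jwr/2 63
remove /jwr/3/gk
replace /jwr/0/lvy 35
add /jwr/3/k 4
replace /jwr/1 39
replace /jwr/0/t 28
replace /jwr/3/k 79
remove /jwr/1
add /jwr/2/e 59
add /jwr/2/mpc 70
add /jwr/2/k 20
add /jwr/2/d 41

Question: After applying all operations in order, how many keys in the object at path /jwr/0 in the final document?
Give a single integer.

Answer: 4

Derivation:
After op 1 (remove /h): {"jwr":[{"dwz":84,"lvy":91,"rn":76,"t":11},{"emz":5,"w":11,"wkh":25},[78,54,30,5],{"i":21,"jw":2,"mpc":90}],"r":{"d":[65,43,77,15],"fff":{"ndy":9,"p":82,"rrg":3,"zcv":32},"i":{"f":76,"fyw":43,"g":5,"im":71},"z":{"e":95,"ob":9,"uwi":97,"y":45}}}
After op 2 (replace /r/fff/p 39): {"jwr":[{"dwz":84,"lvy":91,"rn":76,"t":11},{"emz":5,"w":11,"wkh":25},[78,54,30,5],{"i":21,"jw":2,"mpc":90}],"r":{"d":[65,43,77,15],"fff":{"ndy":9,"p":39,"rrg":3,"zcv":32},"i":{"f":76,"fyw":43,"g":5,"im":71},"z":{"e":95,"ob":9,"uwi":97,"y":45}}}
After op 3 (add /jwr/1/j 19): {"jwr":[{"dwz":84,"lvy":91,"rn":76,"t":11},{"emz":5,"j":19,"w":11,"wkh":25},[78,54,30,5],{"i":21,"jw":2,"mpc":90}],"r":{"d":[65,43,77,15],"fff":{"ndy":9,"p":39,"rrg":3,"zcv":32},"i":{"f":76,"fyw":43,"g":5,"im":71},"z":{"e":95,"ob":9,"uwi":97,"y":45}}}
After op 4 (replace /r 13): {"jwr":[{"dwz":84,"lvy":91,"rn":76,"t":11},{"emz":5,"j":19,"w":11,"wkh":25},[78,54,30,5],{"i":21,"jw":2,"mpc":90}],"r":13}
After op 5 (add /jwr/0/k 75): {"jwr":[{"dwz":84,"k":75,"lvy":91,"rn":76,"t":11},{"emz":5,"j":19,"w":11,"wkh":25},[78,54,30,5],{"i":21,"jw":2,"mpc":90}],"r":13}
After op 6 (add /jwr/2/3 25): {"jwr":[{"dwz":84,"k":75,"lvy":91,"rn":76,"t":11},{"emz":5,"j":19,"w":11,"wkh":25},[78,54,30,25,5],{"i":21,"jw":2,"mpc":90}],"r":13}
After op 7 (remove /jwr/2): {"jwr":[{"dwz":84,"k":75,"lvy":91,"rn":76,"t":11},{"emz":5,"j":19,"w":11,"wkh":25},{"i":21,"jw":2,"mpc":90}],"r":13}
After op 8 (remove /jwr/0/rn): {"jwr":[{"dwz":84,"k":75,"lvy":91,"t":11},{"emz":5,"j":19,"w":11,"wkh":25},{"i":21,"jw":2,"mpc":90}],"r":13}
After op 9 (add /jwr/2 71): {"jwr":[{"dwz":84,"k":75,"lvy":91,"t":11},{"emz":5,"j":19,"w":11,"wkh":25},71,{"i":21,"jw":2,"mpc":90}],"r":13}
After op 10 (add /jwr/3/gk 8): {"jwr":[{"dwz":84,"k":75,"lvy":91,"t":11},{"emz":5,"j":19,"w":11,"wkh":25},71,{"gk":8,"i":21,"jw":2,"mpc":90}],"r":13}
After op 11 (remove /jwr/1): {"jwr":[{"dwz":84,"k":75,"lvy":91,"t":11},71,{"gk":8,"i":21,"jw":2,"mpc":90}],"r":13}
After op 12 (add /jwr/2 63): {"jwr":[{"dwz":84,"k":75,"lvy":91,"t":11},71,63,{"gk":8,"i":21,"jw":2,"mpc":90}],"r":13}
After op 13 (remove /jwr/3/gk): {"jwr":[{"dwz":84,"k":75,"lvy":91,"t":11},71,63,{"i":21,"jw":2,"mpc":90}],"r":13}
After op 14 (replace /jwr/0/lvy 35): {"jwr":[{"dwz":84,"k":75,"lvy":35,"t":11},71,63,{"i":21,"jw":2,"mpc":90}],"r":13}
After op 15 (add /jwr/3/k 4): {"jwr":[{"dwz":84,"k":75,"lvy":35,"t":11},71,63,{"i":21,"jw":2,"k":4,"mpc":90}],"r":13}
After op 16 (replace /jwr/1 39): {"jwr":[{"dwz":84,"k":75,"lvy":35,"t":11},39,63,{"i":21,"jw":2,"k":4,"mpc":90}],"r":13}
After op 17 (replace /jwr/0/t 28): {"jwr":[{"dwz":84,"k":75,"lvy":35,"t":28},39,63,{"i":21,"jw":2,"k":4,"mpc":90}],"r":13}
After op 18 (replace /jwr/3/k 79): {"jwr":[{"dwz":84,"k":75,"lvy":35,"t":28},39,63,{"i":21,"jw":2,"k":79,"mpc":90}],"r":13}
After op 19 (remove /jwr/1): {"jwr":[{"dwz":84,"k":75,"lvy":35,"t":28},63,{"i":21,"jw":2,"k":79,"mpc":90}],"r":13}
After op 20 (add /jwr/2/e 59): {"jwr":[{"dwz":84,"k":75,"lvy":35,"t":28},63,{"e":59,"i":21,"jw":2,"k":79,"mpc":90}],"r":13}
After op 21 (add /jwr/2/mpc 70): {"jwr":[{"dwz":84,"k":75,"lvy":35,"t":28},63,{"e":59,"i":21,"jw":2,"k":79,"mpc":70}],"r":13}
After op 22 (add /jwr/2/k 20): {"jwr":[{"dwz":84,"k":75,"lvy":35,"t":28},63,{"e":59,"i":21,"jw":2,"k":20,"mpc":70}],"r":13}
After op 23 (add /jwr/2/d 41): {"jwr":[{"dwz":84,"k":75,"lvy":35,"t":28},63,{"d":41,"e":59,"i":21,"jw":2,"k":20,"mpc":70}],"r":13}
Size at path /jwr/0: 4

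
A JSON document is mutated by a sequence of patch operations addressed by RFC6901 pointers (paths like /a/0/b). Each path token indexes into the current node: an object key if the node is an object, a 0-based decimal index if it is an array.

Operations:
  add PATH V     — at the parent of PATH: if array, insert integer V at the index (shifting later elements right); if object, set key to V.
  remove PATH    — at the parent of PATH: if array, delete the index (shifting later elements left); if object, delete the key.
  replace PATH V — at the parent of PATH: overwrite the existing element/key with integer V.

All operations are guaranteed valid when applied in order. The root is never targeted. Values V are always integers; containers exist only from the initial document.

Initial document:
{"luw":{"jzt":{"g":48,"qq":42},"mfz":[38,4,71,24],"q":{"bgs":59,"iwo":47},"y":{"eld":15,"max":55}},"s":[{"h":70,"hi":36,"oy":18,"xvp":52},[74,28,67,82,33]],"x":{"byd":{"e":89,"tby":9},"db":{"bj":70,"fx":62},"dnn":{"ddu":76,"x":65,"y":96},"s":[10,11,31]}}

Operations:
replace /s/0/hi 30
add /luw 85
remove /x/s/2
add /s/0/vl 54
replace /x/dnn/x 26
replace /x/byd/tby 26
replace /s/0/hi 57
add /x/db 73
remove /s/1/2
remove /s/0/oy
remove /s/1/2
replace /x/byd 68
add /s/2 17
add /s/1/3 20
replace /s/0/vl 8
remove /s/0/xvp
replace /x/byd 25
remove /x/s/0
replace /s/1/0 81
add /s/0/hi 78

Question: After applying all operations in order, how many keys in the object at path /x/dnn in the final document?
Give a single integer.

Answer: 3

Derivation:
After op 1 (replace /s/0/hi 30): {"luw":{"jzt":{"g":48,"qq":42},"mfz":[38,4,71,24],"q":{"bgs":59,"iwo":47},"y":{"eld":15,"max":55}},"s":[{"h":70,"hi":30,"oy":18,"xvp":52},[74,28,67,82,33]],"x":{"byd":{"e":89,"tby":9},"db":{"bj":70,"fx":62},"dnn":{"ddu":76,"x":65,"y":96},"s":[10,11,31]}}
After op 2 (add /luw 85): {"luw":85,"s":[{"h":70,"hi":30,"oy":18,"xvp":52},[74,28,67,82,33]],"x":{"byd":{"e":89,"tby":9},"db":{"bj":70,"fx":62},"dnn":{"ddu":76,"x":65,"y":96},"s":[10,11,31]}}
After op 3 (remove /x/s/2): {"luw":85,"s":[{"h":70,"hi":30,"oy":18,"xvp":52},[74,28,67,82,33]],"x":{"byd":{"e":89,"tby":9},"db":{"bj":70,"fx":62},"dnn":{"ddu":76,"x":65,"y":96},"s":[10,11]}}
After op 4 (add /s/0/vl 54): {"luw":85,"s":[{"h":70,"hi":30,"oy":18,"vl":54,"xvp":52},[74,28,67,82,33]],"x":{"byd":{"e":89,"tby":9},"db":{"bj":70,"fx":62},"dnn":{"ddu":76,"x":65,"y":96},"s":[10,11]}}
After op 5 (replace /x/dnn/x 26): {"luw":85,"s":[{"h":70,"hi":30,"oy":18,"vl":54,"xvp":52},[74,28,67,82,33]],"x":{"byd":{"e":89,"tby":9},"db":{"bj":70,"fx":62},"dnn":{"ddu":76,"x":26,"y":96},"s":[10,11]}}
After op 6 (replace /x/byd/tby 26): {"luw":85,"s":[{"h":70,"hi":30,"oy":18,"vl":54,"xvp":52},[74,28,67,82,33]],"x":{"byd":{"e":89,"tby":26},"db":{"bj":70,"fx":62},"dnn":{"ddu":76,"x":26,"y":96},"s":[10,11]}}
After op 7 (replace /s/0/hi 57): {"luw":85,"s":[{"h":70,"hi":57,"oy":18,"vl":54,"xvp":52},[74,28,67,82,33]],"x":{"byd":{"e":89,"tby":26},"db":{"bj":70,"fx":62},"dnn":{"ddu":76,"x":26,"y":96},"s":[10,11]}}
After op 8 (add /x/db 73): {"luw":85,"s":[{"h":70,"hi":57,"oy":18,"vl":54,"xvp":52},[74,28,67,82,33]],"x":{"byd":{"e":89,"tby":26},"db":73,"dnn":{"ddu":76,"x":26,"y":96},"s":[10,11]}}
After op 9 (remove /s/1/2): {"luw":85,"s":[{"h":70,"hi":57,"oy":18,"vl":54,"xvp":52},[74,28,82,33]],"x":{"byd":{"e":89,"tby":26},"db":73,"dnn":{"ddu":76,"x":26,"y":96},"s":[10,11]}}
After op 10 (remove /s/0/oy): {"luw":85,"s":[{"h":70,"hi":57,"vl":54,"xvp":52},[74,28,82,33]],"x":{"byd":{"e":89,"tby":26},"db":73,"dnn":{"ddu":76,"x":26,"y":96},"s":[10,11]}}
After op 11 (remove /s/1/2): {"luw":85,"s":[{"h":70,"hi":57,"vl":54,"xvp":52},[74,28,33]],"x":{"byd":{"e":89,"tby":26},"db":73,"dnn":{"ddu":76,"x":26,"y":96},"s":[10,11]}}
After op 12 (replace /x/byd 68): {"luw":85,"s":[{"h":70,"hi":57,"vl":54,"xvp":52},[74,28,33]],"x":{"byd":68,"db":73,"dnn":{"ddu":76,"x":26,"y":96},"s":[10,11]}}
After op 13 (add /s/2 17): {"luw":85,"s":[{"h":70,"hi":57,"vl":54,"xvp":52},[74,28,33],17],"x":{"byd":68,"db":73,"dnn":{"ddu":76,"x":26,"y":96},"s":[10,11]}}
After op 14 (add /s/1/3 20): {"luw":85,"s":[{"h":70,"hi":57,"vl":54,"xvp":52},[74,28,33,20],17],"x":{"byd":68,"db":73,"dnn":{"ddu":76,"x":26,"y":96},"s":[10,11]}}
After op 15 (replace /s/0/vl 8): {"luw":85,"s":[{"h":70,"hi":57,"vl":8,"xvp":52},[74,28,33,20],17],"x":{"byd":68,"db":73,"dnn":{"ddu":76,"x":26,"y":96},"s":[10,11]}}
After op 16 (remove /s/0/xvp): {"luw":85,"s":[{"h":70,"hi":57,"vl":8},[74,28,33,20],17],"x":{"byd":68,"db":73,"dnn":{"ddu":76,"x":26,"y":96},"s":[10,11]}}
After op 17 (replace /x/byd 25): {"luw":85,"s":[{"h":70,"hi":57,"vl":8},[74,28,33,20],17],"x":{"byd":25,"db":73,"dnn":{"ddu":76,"x":26,"y":96},"s":[10,11]}}
After op 18 (remove /x/s/0): {"luw":85,"s":[{"h":70,"hi":57,"vl":8},[74,28,33,20],17],"x":{"byd":25,"db":73,"dnn":{"ddu":76,"x":26,"y":96},"s":[11]}}
After op 19 (replace /s/1/0 81): {"luw":85,"s":[{"h":70,"hi":57,"vl":8},[81,28,33,20],17],"x":{"byd":25,"db":73,"dnn":{"ddu":76,"x":26,"y":96},"s":[11]}}
After op 20 (add /s/0/hi 78): {"luw":85,"s":[{"h":70,"hi":78,"vl":8},[81,28,33,20],17],"x":{"byd":25,"db":73,"dnn":{"ddu":76,"x":26,"y":96},"s":[11]}}
Size at path /x/dnn: 3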